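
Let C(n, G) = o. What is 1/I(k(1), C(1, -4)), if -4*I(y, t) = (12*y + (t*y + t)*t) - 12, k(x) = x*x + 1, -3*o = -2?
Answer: -3/10 ≈ -0.30000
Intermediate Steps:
o = ⅔ (o = -⅓*(-2) = ⅔ ≈ 0.66667)
C(n, G) = ⅔
k(x) = 1 + x² (k(x) = x² + 1 = 1 + x²)
I(y, t) = 3 - 3*y - t*(t + t*y)/4 (I(y, t) = -((12*y + (t*y + t)*t) - 12)/4 = -((12*y + (t + t*y)*t) - 12)/4 = -((12*y + t*(t + t*y)) - 12)/4 = -(-12 + 12*y + t*(t + t*y))/4 = 3 - 3*y - t*(t + t*y)/4)
1/I(k(1), C(1, -4)) = 1/(3 - 3*(1 + 1²) - (⅔)²/4 - (1 + 1²)*(⅔)²/4) = 1/(3 - 3*(1 + 1) - ¼*4/9 - ¼*(1 + 1)*4/9) = 1/(3 - 3*2 - ⅑ - ¼*2*4/9) = 1/(3 - 6 - ⅑ - 2/9) = 1/(-10/3) = -3/10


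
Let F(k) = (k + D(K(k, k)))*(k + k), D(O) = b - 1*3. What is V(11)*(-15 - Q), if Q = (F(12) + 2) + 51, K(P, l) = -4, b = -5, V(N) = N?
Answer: -1804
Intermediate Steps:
D(O) = -8 (D(O) = -5 - 1*3 = -5 - 3 = -8)
F(k) = 2*k*(-8 + k) (F(k) = (k - 8)*(k + k) = (-8 + k)*(2*k) = 2*k*(-8 + k))
Q = 149 (Q = (2*12*(-8 + 12) + 2) + 51 = (2*12*4 + 2) + 51 = (96 + 2) + 51 = 98 + 51 = 149)
V(11)*(-15 - Q) = 11*(-15 - 1*149) = 11*(-15 - 149) = 11*(-164) = -1804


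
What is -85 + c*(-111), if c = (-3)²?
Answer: -1084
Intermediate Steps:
c = 9
-85 + c*(-111) = -85 + 9*(-111) = -85 - 999 = -1084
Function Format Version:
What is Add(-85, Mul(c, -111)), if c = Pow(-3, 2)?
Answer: -1084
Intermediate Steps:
c = 9
Add(-85, Mul(c, -111)) = Add(-85, Mul(9, -111)) = Add(-85, -999) = -1084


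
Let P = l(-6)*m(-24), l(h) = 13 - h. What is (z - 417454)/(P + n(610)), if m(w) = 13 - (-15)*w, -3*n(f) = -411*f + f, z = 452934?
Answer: 106440/230321 ≈ 0.46214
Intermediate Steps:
n(f) = 410*f/3 (n(f) = -(-411*f + f)/3 = -(-410)*f/3 = 410*f/3)
m(w) = 13 + 15*w
P = -6593 (P = (13 - 1*(-6))*(13 + 15*(-24)) = (13 + 6)*(13 - 360) = 19*(-347) = -6593)
(z - 417454)/(P + n(610)) = (452934 - 417454)/(-6593 + (410/3)*610) = 35480/(-6593 + 250100/3) = 35480/(230321/3) = 35480*(3/230321) = 106440/230321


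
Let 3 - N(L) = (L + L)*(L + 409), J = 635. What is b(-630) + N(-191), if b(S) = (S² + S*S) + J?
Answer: 877714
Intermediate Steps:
N(L) = 3 - 2*L*(409 + L) (N(L) = 3 - (L + L)*(L + 409) = 3 - 2*L*(409 + L))
b(S) = 635 + 2*S² (b(S) = (S² + S*S) + 635 = (S² + S²) + 635 = 2*S² + 635 = 635 + 2*S²)
b(-630) + N(-191) = (635 + 2*(-630)²) + (3 - 818*(-191) - 2*(-191)²) = (635 + 2*396900) + (3 + 156238 - 2*36481) = (635 + 793800) + (3 + 156238 - 72962) = 794435 + 83279 = 877714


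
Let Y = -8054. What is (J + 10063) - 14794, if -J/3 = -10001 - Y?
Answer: 1110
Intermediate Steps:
J = 5841 (J = -3*(-10001 - 1*(-8054)) = -3*(-10001 + 8054) = -3*(-1947) = 5841)
(J + 10063) - 14794 = (5841 + 10063) - 14794 = 15904 - 14794 = 1110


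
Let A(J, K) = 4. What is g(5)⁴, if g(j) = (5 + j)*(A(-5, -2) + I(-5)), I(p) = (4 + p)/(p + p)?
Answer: 2825761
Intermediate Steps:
I(p) = (4 + p)/(2*p) (I(p) = (4 + p)/((2*p)) = (4 + p)*(1/(2*p)) = (4 + p)/(2*p))
g(j) = 41/2 + 41*j/10 (g(j) = (5 + j)*(4 + (½)*(4 - 5)/(-5)) = (5 + j)*(4 + (½)*(-⅕)*(-1)) = (5 + j)*(4 + ⅒) = (5 + j)*(41/10) = 41/2 + 41*j/10)
g(5)⁴ = (41/2 + (41/10)*5)⁴ = (41/2 + 41/2)⁴ = 41⁴ = 2825761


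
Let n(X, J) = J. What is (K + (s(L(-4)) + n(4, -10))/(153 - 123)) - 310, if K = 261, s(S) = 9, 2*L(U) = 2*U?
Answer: -1471/30 ≈ -49.033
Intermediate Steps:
L(U) = U (L(U) = (2*U)/2 = U)
(K + (s(L(-4)) + n(4, -10))/(153 - 123)) - 310 = (261 + (9 - 10)/(153 - 123)) - 310 = (261 - 1/30) - 310 = 7829/30 - 310 = -1471/30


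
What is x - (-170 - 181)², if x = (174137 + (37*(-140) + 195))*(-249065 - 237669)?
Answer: -82332152769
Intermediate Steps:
x = -82332029568 (x = (174137 + (-5180 + 195))*(-486734) = (174137 - 4985)*(-486734) = 169152*(-486734) = -82332029568)
x - (-170 - 181)² = -82332029568 - (-170 - 181)² = -82332029568 - 1*(-351)² = -82332029568 - 1*123201 = -82332029568 - 123201 = -82332152769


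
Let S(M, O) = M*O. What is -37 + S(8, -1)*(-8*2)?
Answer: 91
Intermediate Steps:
-37 + S(8, -1)*(-8*2) = -37 + (8*(-1))*(-8*2) = -37 - 8*(-16) = -37 + 128 = 91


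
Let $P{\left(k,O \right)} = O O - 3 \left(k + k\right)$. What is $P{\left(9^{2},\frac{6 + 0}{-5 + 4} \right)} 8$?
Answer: $-3600$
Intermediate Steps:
$P{\left(k,O \right)} = O^{2} - 6 k$ ($P{\left(k,O \right)} = O^{2} - 3 \cdot 2 k = O^{2} - 6 k$)
$P{\left(9^{2},\frac{6 + 0}{-5 + 4} \right)} 8 = \left(\left(\frac{6 + 0}{-5 + 4}\right)^{2} - 6 \cdot 9^{2}\right) 8 = \left(\left(\frac{6}{-1}\right)^{2} - 486\right) 8 = \left(\left(6 \left(-1\right)\right)^{2} - 486\right) 8 = \left(\left(-6\right)^{2} - 486\right) 8 = \left(36 - 486\right) 8 = \left(-450\right) 8 = -3600$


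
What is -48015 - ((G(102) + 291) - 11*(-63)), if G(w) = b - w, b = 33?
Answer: -48930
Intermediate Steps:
G(w) = 33 - w
-48015 - ((G(102) + 291) - 11*(-63)) = -48015 - (((33 - 1*102) + 291) - 11*(-63)) = -48015 - (((33 - 102) + 291) + 693) = -48015 - ((-69 + 291) + 693) = -48015 - (222 + 693) = -48015 - 1*915 = -48015 - 915 = -48930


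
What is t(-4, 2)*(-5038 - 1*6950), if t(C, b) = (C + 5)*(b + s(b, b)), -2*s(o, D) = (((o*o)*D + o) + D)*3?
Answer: 191808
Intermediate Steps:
s(o, D) = -3*D/2 - 3*o/2 - 3*D*o²/2 (s(o, D) = -(((o*o)*D + o) + D)*3/2 = -((o²*D + o) + D)*3/2 = -((D*o² + o) + D)*3/2 = -((o + D*o²) + D)*3/2 = -(D + o + D*o²)*3/2 = -(3*D + 3*o + 3*D*o²)/2 = -3*D/2 - 3*o/2 - 3*D*o²/2)
t(C, b) = (5 + C)*(-2*b - 3*b³/2) (t(C, b) = (C + 5)*(b + (-3*b/2 - 3*b/2 - 3*b*b²/2)) = (5 + C)*(b + (-3*b/2 - 3*b/2 - 3*b³/2)) = (5 + C)*(b + (-3*b - 3*b³/2)) = (5 + C)*(-2*b - 3*b³/2))
t(-4, 2)*(-5038 - 1*6950) = ((½)*2*(-20 - 15*2² + 2*(-4) - 3*(-4)*(2 + 2²)))*(-5038 - 1*6950) = ((½)*2*(-20 - 15*4 - 8 - 3*(-4)*(2 + 4)))*(-5038 - 6950) = ((½)*2*(-20 - 60 - 8 - 3*(-4)*6))*(-11988) = ((½)*2*(-20 - 60 - 8 + 72))*(-11988) = ((½)*2*(-16))*(-11988) = -16*(-11988) = 191808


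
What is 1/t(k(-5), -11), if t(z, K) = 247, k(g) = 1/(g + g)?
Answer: 1/247 ≈ 0.0040486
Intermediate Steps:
k(g) = 1/(2*g)
1/t(k(-5), -11) = 1/247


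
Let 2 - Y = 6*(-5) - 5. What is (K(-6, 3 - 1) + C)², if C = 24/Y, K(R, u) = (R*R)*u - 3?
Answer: 6640929/1369 ≈ 4850.9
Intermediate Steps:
Y = 37 (Y = 2 - (6*(-5) - 5) = 2 - (-30 - 5) = 2 - 1*(-35) = 2 + 35 = 37)
K(R, u) = -3 + u*R² (K(R, u) = R²*u - 3 = u*R² - 3 = -3 + u*R²)
C = 24/37 ≈ 0.64865
(K(-6, 3 - 1) + C)² = ((-3 + (3 - 1)*(-6)²) + 24/37)² = ((-3 + 2*36) + 24/37)² = ((-3 + 72) + 24/37)² = (69 + 24/37)² = (2577/37)² = 6640929/1369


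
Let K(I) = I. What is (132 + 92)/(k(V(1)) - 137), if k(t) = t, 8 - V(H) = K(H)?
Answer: -112/65 ≈ -1.7231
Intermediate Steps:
V(H) = 8 - H
(132 + 92)/(k(V(1)) - 137) = (132 + 92)/((8 - 1*1) - 137) = 224/((8 - 1) - 137) = 224/(7 - 137) = 224/(-130) = -1/130*224 = -112/65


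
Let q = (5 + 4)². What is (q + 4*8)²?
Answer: 12769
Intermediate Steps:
q = 81 (q = 9² = 81)
(q + 4*8)² = (81 + 4*8)² = (81 + 32)² = 113² = 12769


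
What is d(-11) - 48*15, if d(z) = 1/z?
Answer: -7921/11 ≈ -720.09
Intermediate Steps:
d(-11) - 48*15 = 1/(-11) - 48*15 = -1/11 - 720 = -7921/11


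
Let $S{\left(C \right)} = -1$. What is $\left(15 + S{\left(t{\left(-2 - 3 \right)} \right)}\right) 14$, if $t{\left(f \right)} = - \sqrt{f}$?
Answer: $196$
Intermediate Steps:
$\left(15 + S{\left(t{\left(-2 - 3 \right)} \right)}\right) 14 = \left(15 - 1\right) 14 = 14 \cdot 14 = 196$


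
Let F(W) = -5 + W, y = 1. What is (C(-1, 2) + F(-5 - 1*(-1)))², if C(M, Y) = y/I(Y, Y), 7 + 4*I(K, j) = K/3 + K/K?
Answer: 1521/16 ≈ 95.063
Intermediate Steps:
I(K, j) = -3/2 + K/12 (I(K, j) = -7/4 + (K/3 + K/K)/4 = -7/4 + (K*(⅓) + 1)/4 = -7/4 + (K/3 + 1)/4 = -7/4 + (1 + K/3)/4 = -7/4 + (¼ + K/12) = -3/2 + K/12)
C(M, Y) = 1/(-3/2 + Y/12)
(C(-1, 2) + F(-5 - 1*(-1)))² = (12/(-18 + 2) + (-5 + (-5 - 1*(-1))))² = (12/(-16) + (-5 + (-5 + 1)))² = (12*(-1/16) + (-5 - 4))² = (-¾ - 9)² = (-39/4)² = 1521/16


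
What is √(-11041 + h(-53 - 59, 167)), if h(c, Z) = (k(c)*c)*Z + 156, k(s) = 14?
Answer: I*√272741 ≈ 522.25*I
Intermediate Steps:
h(c, Z) = 156 + 14*Z*c (h(c, Z) = (14*c)*Z + 156 = 14*Z*c + 156 = 156 + 14*Z*c)
√(-11041 + h(-53 - 59, 167)) = √(-11041 + (156 + 14*167*(-53 - 59))) = √(-11041 + (156 + 14*167*(-112))) = √(-11041 + (156 - 261856)) = √(-11041 - 261700) = √(-272741) = I*√272741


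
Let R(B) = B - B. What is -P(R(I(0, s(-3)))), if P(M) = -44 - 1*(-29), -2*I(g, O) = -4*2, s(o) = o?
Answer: 15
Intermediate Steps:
I(g, O) = 4 (I(g, O) = -(-2)*2 = -½*(-8) = 4)
R(B) = 0
P(M) = -15 (P(M) = -44 + 29 = -15)
-P(R(I(0, s(-3)))) = -1*(-15) = 15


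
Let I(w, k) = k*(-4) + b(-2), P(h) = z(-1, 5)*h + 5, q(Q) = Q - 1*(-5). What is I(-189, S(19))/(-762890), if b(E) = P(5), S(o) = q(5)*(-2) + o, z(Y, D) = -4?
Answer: 11/762890 ≈ 1.4419e-5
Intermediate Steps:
q(Q) = 5 + Q (q(Q) = Q + 5 = 5 + Q)
S(o) = -20 + o (S(o) = (5 + 5)*(-2) + o = 10*(-2) + o = -20 + o)
P(h) = 5 - 4*h (P(h) = -4*h + 5 = 5 - 4*h)
b(E) = -15 (b(E) = 5 - 4*5 = 5 - 20 = -15)
I(w, k) = -15 - 4*k (I(w, k) = k*(-4) - 15 = -4*k - 15 = -15 - 4*k)
I(-189, S(19))/(-762890) = (-15 - 4*(-20 + 19))/(-762890) = (-15 - 4*(-1))*(-1/762890) = (-15 + 4)*(-1/762890) = -11*(-1/762890) = 11/762890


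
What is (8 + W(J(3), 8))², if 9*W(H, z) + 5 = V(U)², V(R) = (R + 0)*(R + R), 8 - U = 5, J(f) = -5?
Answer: 152881/81 ≈ 1887.4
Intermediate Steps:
U = 3 (U = 8 - 1*5 = 8 - 5 = 3)
V(R) = 2*R² (V(R) = R*(2*R) = 2*R²)
W(H, z) = 319/9 (W(H, z) = -5/9 + (2*3²)²/9 = -5/9 + (2*9)²/9 = -5/9 + (⅑)*18² = -5/9 + (⅑)*324 = -5/9 + 36 = 319/9)
(8 + W(J(3), 8))² = (8 + 319/9)² = (391/9)² = 152881/81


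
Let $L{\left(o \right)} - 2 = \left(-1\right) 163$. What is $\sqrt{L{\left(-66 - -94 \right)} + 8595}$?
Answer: $\sqrt{8434} \approx 91.837$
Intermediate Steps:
$L{\left(o \right)} = -161$ ($L{\left(o \right)} = 2 - 163 = -161$)
$\sqrt{L{\left(-66 - -94 \right)} + 8595} = \sqrt{-161 + 8595} = \sqrt{8434}$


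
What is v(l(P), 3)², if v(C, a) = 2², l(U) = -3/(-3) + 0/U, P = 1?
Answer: 16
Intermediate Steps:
l(U) = 1 (l(U) = -3*(-⅓) + 0 = 1 + 0 = 1)
v(C, a) = 4
v(l(P), 3)² = 4² = 16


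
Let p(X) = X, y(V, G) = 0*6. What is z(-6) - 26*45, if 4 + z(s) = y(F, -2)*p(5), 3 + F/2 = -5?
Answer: -1174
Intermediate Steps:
F = -16 (F = -6 + 2*(-5) = -6 - 10 = -16)
y(V, G) = 0
z(s) = -4 (z(s) = -4 + 0*5 = -4 + 0 = -4)
z(-6) - 26*45 = -4 - 26*45 = -4 - 1170 = -1174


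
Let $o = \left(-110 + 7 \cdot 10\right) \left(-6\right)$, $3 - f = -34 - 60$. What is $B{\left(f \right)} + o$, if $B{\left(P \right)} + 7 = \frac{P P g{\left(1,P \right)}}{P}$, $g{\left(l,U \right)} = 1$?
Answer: $330$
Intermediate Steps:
$f = 97$ ($f = 3 - \left(-34 - 60\right) = 3 - -94 = 3 + 94 = 97$)
$B{\left(P \right)} = -7 + P$ ($B{\left(P \right)} = -7 + \frac{P P 1}{P} = -7 + \frac{P^{2} \cdot 1}{P} = -7 + \frac{P^{2}}{P} = -7 + P$)
$o = 240$ ($o = \left(-110 + 70\right) \left(-6\right) = \left(-40\right) \left(-6\right) = 240$)
$B{\left(f \right)} + o = \left(-7 + 97\right) + 240 = 90 + 240 = 330$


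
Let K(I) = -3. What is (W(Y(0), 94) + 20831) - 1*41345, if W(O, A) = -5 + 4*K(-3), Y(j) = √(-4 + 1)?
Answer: -20531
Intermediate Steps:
Y(j) = I*√3 (Y(j) = √(-3) = I*√3)
W(O, A) = -17 (W(O, A) = -5 + 4*(-3) = -5 - 12 = -17)
(W(Y(0), 94) + 20831) - 1*41345 = (-17 + 20831) - 1*41345 = 20814 - 41345 = -20531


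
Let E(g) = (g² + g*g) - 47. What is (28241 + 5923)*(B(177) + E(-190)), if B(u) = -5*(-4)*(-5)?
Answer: 2461618692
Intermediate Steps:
B(u) = -100 (B(u) = 20*(-5) = -100)
E(g) = -47 + 2*g² (E(g) = (g² + g²) - 47 = 2*g² - 47 = -47 + 2*g²)
(28241 + 5923)*(B(177) + E(-190)) = (28241 + 5923)*(-100 + (-47 + 2*(-190)²)) = 34164*(-100 + (-47 + 2*36100)) = 34164*(-100 + (-47 + 72200)) = 34164*(-100 + 72153) = 34164*72053 = 2461618692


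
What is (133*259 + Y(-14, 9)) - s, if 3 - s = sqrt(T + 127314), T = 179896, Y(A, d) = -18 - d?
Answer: 34417 + sqrt(307210) ≈ 34971.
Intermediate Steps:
s = 3 - sqrt(307210) (s = 3 - sqrt(179896 + 127314) = 3 - sqrt(307210) ≈ -551.27)
(133*259 + Y(-14, 9)) - s = (133*259 + (-18 - 1*9)) - (3 - sqrt(307210)) = (34447 + (-18 - 9)) + (-3 + sqrt(307210)) = (34447 - 27) + (-3 + sqrt(307210)) = 34420 + (-3 + sqrt(307210)) = 34417 + sqrt(307210)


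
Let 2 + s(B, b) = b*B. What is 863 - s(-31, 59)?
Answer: 2694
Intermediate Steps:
s(B, b) = -2 + B*b (s(B, b) = -2 + b*B = -2 + B*b)
863 - s(-31, 59) = 863 - (-2 - 31*59) = 863 - (-2 - 1829) = 863 - 1*(-1831) = 863 + 1831 = 2694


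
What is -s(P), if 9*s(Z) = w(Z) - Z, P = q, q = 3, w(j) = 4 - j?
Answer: 2/9 ≈ 0.22222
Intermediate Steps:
P = 3
s(Z) = 4/9 - 2*Z/9 (s(Z) = ((4 - Z) - Z)/9 = (4 - 2*Z)/9 = 4/9 - 2*Z/9)
-s(P) = -(4/9 - 2/9*3) = -(4/9 - 2/3) = -1*(-2/9) = 2/9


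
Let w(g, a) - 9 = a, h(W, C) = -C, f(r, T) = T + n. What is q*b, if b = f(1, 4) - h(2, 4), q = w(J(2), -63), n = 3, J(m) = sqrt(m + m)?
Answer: -594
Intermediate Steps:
J(m) = sqrt(2)*sqrt(m) (J(m) = sqrt(2*m) = sqrt(2)*sqrt(m))
f(r, T) = 3 + T (f(r, T) = T + 3 = 3 + T)
w(g, a) = 9 + a
q = -54 (q = 9 - 63 = -54)
b = 11 (b = (3 + 4) - (-1)*4 = 7 - 1*(-4) = 7 + 4 = 11)
q*b = -54*11 = -594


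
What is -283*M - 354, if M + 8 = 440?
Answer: -122610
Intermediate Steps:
M = 432 (M = -8 + 440 = 432)
-283*M - 354 = -283*432 - 354 = -122256 - 354 = -122610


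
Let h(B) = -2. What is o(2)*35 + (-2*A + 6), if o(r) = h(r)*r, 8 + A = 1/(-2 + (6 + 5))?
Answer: -1064/9 ≈ -118.22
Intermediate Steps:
A = -71/9 (A = -8 + 1/(-2 + (6 + 5)) = -8 + 1/(-2 + 11) = -8 + 1/9 = -71/9 ≈ -7.8889)
o(r) = -2*r
o(2)*35 + (-2*A + 6) = -2*2*35 + (-2*(-71/9) + 6) = -4*35 + (142/9 + 6) = -140 + 196/9 = -1064/9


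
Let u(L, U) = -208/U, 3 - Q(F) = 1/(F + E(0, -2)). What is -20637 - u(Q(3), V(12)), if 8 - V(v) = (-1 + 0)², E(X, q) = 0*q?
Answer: -144251/7 ≈ -20607.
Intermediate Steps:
E(X, q) = 0
V(v) = 7 (V(v) = 8 - (-1 + 0)² = 8 - 1*(-1)² = 8 - 1*1 = 8 - 1 = 7)
Q(F) = 3 - 1/F (Q(F) = 3 - 1/(F + 0) = 3 - 1/F)
-20637 - u(Q(3), V(12)) = -20637 - (-208)/7 = -20637 - 1*(-208/7) = -20637 + 208/7 = -144251/7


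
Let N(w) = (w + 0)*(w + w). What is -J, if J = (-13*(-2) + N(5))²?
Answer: -5776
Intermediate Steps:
N(w) = 2*w² (N(w) = w*(2*w) = 2*w²)
J = 5776 (J = (-13*(-2) + 2*5²)² = (26 + 2*25)² = (26 + 50)² = 76² = 5776)
-J = -1*5776 = -5776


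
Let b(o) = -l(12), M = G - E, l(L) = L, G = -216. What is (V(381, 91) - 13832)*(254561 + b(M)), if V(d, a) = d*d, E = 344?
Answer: 33429665621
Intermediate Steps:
V(d, a) = d²
M = -560 (M = -216 - 1*344 = -216 - 344 = -560)
b(o) = -12 (b(o) = -1*12 = -12)
(V(381, 91) - 13832)*(254561 + b(M)) = (381² - 13832)*(254561 - 12) = (145161 - 13832)*254549 = 131329*254549 = 33429665621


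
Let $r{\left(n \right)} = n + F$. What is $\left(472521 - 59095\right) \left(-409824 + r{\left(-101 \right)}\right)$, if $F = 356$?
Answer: $-169326473394$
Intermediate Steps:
$r{\left(n \right)} = 356 + n$ ($r{\left(n \right)} = n + 356 = 356 + n$)
$\left(472521 - 59095\right) \left(-409824 + r{\left(-101 \right)}\right) = \left(472521 - 59095\right) \left(-409824 + \left(356 - 101\right)\right) = 413426 \left(-409824 + 255\right) = 413426 \left(-409569\right) = -169326473394$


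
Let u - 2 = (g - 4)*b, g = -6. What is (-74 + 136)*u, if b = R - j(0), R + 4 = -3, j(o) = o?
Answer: 4464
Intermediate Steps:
R = -7 (R = -4 - 3 = -7)
b = -7 (b = -7 - 1*0 = -7 + 0 = -7)
u = 72 (u = 2 + (-6 - 4)*(-7) = 2 - 10*(-7) = 2 + 70 = 72)
(-74 + 136)*u = (-74 + 136)*72 = 62*72 = 4464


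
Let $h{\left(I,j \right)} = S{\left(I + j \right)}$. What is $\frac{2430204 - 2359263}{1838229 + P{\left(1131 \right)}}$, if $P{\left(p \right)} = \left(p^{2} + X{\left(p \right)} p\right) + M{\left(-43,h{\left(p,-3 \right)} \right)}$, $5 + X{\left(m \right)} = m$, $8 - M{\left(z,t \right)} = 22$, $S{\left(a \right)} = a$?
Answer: $\frac{70941}{4390882} \approx 0.016156$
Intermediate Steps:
$h{\left(I,j \right)} = I + j$
$M{\left(z,t \right)} = -14$ ($M{\left(z,t \right)} = 8 - 22 = -14$)
$X{\left(m \right)} = -5 + m$
$P{\left(p \right)} = -14 + p^{2} + p \left(-5 + p\right)$ ($P{\left(p \right)} = \left(p^{2} + \left(-5 + p\right) p\right) - 14 = \left(p^{2} + p \left(-5 + p\right)\right) - 14 = -14 + p^{2} + p \left(-5 + p\right)$)
$\frac{2430204 - 2359263}{1838229 + P{\left(1131 \right)}} = \frac{2430204 - 2359263}{1838229 + \left(-14 + 1131^{2} + 1131 \left(-5 + 1131\right)\right)} = \frac{70941}{1838229 + \left(-14 + 1279161 + 1131 \cdot 1126\right)} = \frac{70941}{1838229 + \left(-14 + 1279161 + 1273506\right)} = \frac{70941}{1838229 + 2552653} = \frac{70941}{4390882}$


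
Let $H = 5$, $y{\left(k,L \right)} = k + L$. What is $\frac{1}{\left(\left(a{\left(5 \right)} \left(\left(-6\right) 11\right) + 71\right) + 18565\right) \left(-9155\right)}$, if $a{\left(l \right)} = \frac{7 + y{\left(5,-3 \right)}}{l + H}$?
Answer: $- \frac{1}{170068773} \approx -5.88 \cdot 10^{-9}$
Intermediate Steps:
$y{\left(k,L \right)} = L + k$
$a{\left(l \right)} = \frac{9}{5 + l}$ ($a{\left(l \right)} = \frac{7 + \left(-3 + 5\right)}{l + 5} = \frac{7 + 2}{5 + l} = \frac{9}{5 + l}$)
$\frac{1}{\left(\left(a{\left(5 \right)} \left(\left(-6\right) 11\right) + 71\right) + 18565\right) \left(-9155\right)} = \frac{1}{\left(\left(\frac{9}{5 + 5} \left(\left(-6\right) 11\right) + 71\right) + 18565\right) \left(-9155\right)} = \frac{1}{\left(\frac{9}{10} \left(-66\right) + 71\right) + 18565} \left(- \frac{1}{9155}\right) = \frac{1}{\left(- \frac{297}{5} + 71\right) + 18565} \left(- \frac{1}{9155}\right) = \frac{1}{\frac{58}{5} + 18565} \left(- \frac{1}{9155}\right) = \frac{1}{\frac{92883}{5}} \left(- \frac{1}{9155}\right) = \frac{5}{92883} \left(- \frac{1}{9155}\right) = - \frac{1}{170068773}$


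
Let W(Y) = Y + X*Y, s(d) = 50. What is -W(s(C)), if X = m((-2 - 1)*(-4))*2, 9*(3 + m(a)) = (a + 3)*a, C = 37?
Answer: -1750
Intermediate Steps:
m(a) = -3 + a*(3 + a)/9 (m(a) = -3 + ((a + 3)*a)/9 = -3 + ((3 + a)*a)/9 = -3 + (a*(3 + a))/9 = -3 + a*(3 + a)/9)
X = 34 (X = (-3 + ((-2 - 1)*(-4))/3 + ((-2 - 1)*(-4))²/9)*2 = (-3 + (-3*(-4))/3 + (-3*(-4))²/9)*2 = (-3 + (⅓)*12 + (⅑)*12²)*2 = (-3 + 4 + (⅑)*144)*2 = (-3 + 4 + 16)*2 = 17*2 = 34)
W(Y) = 35*Y (W(Y) = Y + 34*Y = 35*Y)
-W(s(C)) = -35*50 = -1*1750 = -1750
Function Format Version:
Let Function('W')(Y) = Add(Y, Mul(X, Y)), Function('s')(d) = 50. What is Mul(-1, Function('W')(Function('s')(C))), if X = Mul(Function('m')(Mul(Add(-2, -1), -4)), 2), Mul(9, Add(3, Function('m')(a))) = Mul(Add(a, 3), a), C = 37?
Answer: -1750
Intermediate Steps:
Function('m')(a) = Add(-3, Mul(Rational(1, 9), a, Add(3, a))) (Function('m')(a) = Add(-3, Mul(Rational(1, 9), Mul(Add(a, 3), a))) = Add(-3, Mul(Rational(1, 9), Mul(Add(3, a), a))) = Add(-3, Mul(Rational(1, 9), Mul(a, Add(3, a)))) = Add(-3, Mul(Rational(1, 9), a, Add(3, a))))
X = 34 (X = Mul(Add(-3, Mul(Rational(1, 3), Mul(Add(-2, -1), -4)), Mul(Rational(1, 9), Pow(Mul(Add(-2, -1), -4), 2))), 2) = Mul(Add(-3, Mul(Rational(1, 3), Mul(-3, -4)), Mul(Rational(1, 9), Pow(Mul(-3, -4), 2))), 2) = Mul(Add(-3, Mul(Rational(1, 3), 12), Mul(Rational(1, 9), Pow(12, 2))), 2) = Mul(Add(-3, 4, Mul(Rational(1, 9), 144)), 2) = Mul(Add(-3, 4, 16), 2) = Mul(17, 2) = 34)
Function('W')(Y) = Mul(35, Y) (Function('W')(Y) = Add(Y, Mul(34, Y)) = Mul(35, Y))
Mul(-1, Function('W')(Function('s')(C))) = Mul(-1, Mul(35, 50)) = Mul(-1, 1750) = -1750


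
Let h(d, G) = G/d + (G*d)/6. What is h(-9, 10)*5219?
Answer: -756755/9 ≈ -84084.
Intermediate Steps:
h(d, G) = G/d + G*d/6 (h(d, G) = G/d + (G*d)*(⅙) = G/d + G*d/6)
h(-9, 10)*5219 = (10/(-9) + (⅙)*10*(-9))*5219 = (10*(-⅑) - 15)*5219 = (-10/9 - 15)*5219 = -145/9*5219 = -756755/9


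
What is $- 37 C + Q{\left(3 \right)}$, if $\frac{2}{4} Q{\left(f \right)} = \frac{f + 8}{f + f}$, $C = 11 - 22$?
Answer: $\frac{1232}{3} \approx 410.67$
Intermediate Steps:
$C = -11$ ($C = 11 - 22 = -11$)
$Q{\left(f \right)} = \frac{8 + f}{f}$ ($Q{\left(f \right)} = 2 \frac{f + 8}{f + f} = 2 \frac{8 + f}{2 f} = \frac{8 + f}{f}$)
$- 37 C + Q{\left(3 \right)} = \left(-37\right) \left(-11\right) + \frac{8 + 3}{3} = 407 + \frac{1}{3} \cdot 11 = 407 + \frac{11}{3} = \frac{1232}{3}$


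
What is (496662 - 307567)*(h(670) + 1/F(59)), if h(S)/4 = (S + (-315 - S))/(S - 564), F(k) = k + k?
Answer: -238089835/106 ≈ -2.2461e+6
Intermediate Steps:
F(k) = 2*k
h(S) = -1260/(-564 + S) (h(S) = 4*((S + (-315 - S))/(S - 564)) = 4*(-315/(-564 + S)) = -1260/(-564 + S))
(496662 - 307567)*(h(670) + 1/F(59)) = (496662 - 307567)*(-1260/(-564 + 670) + 1/(2*59)) = 189095*(-1260/106 + 1/118) = 189095*(-1260*1/106 + 1/118) = 189095*(-630/53 + 1/118) = 189095*(-74287/6254) = -238089835/106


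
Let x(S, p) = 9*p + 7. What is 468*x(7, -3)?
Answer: -9360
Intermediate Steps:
x(S, p) = 7 + 9*p
468*x(7, -3) = 468*(7 + 9*(-3)) = 468*(7 - 27) = 468*(-20) = -9360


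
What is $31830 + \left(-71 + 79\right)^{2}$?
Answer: $31894$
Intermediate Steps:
$31830 + \left(-71 + 79\right)^{2} = 31830 + 8^{2} = 31830 + 64 = 31894$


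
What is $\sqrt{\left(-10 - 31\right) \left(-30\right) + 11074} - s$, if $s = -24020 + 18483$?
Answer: $5537 + 4 \sqrt{769} \approx 5647.9$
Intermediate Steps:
$s = -5537$
$\sqrt{\left(-10 - 31\right) \left(-30\right) + 11074} - s = \sqrt{\left(-10 - 31\right) \left(-30\right) + 11074} - -5537 = \sqrt{\left(-41\right) \left(-30\right) + 11074} + 5537 = \sqrt{1230 + 11074} + 5537 = \sqrt{12304} + 5537 = 4 \sqrt{769} + 5537 = 5537 + 4 \sqrt{769}$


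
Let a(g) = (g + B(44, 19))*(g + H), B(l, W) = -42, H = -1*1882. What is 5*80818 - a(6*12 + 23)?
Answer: 498801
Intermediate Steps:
H = -1882
a(g) = (-1882 + g)*(-42 + g) (a(g) = (g - 42)*(g - 1882) = (-42 + g)*(-1882 + g) = (-1882 + g)*(-42 + g))
5*80818 - a(6*12 + 23) = 5*80818 - (79044 + (6*12 + 23)² - 1924*(6*12 + 23)) = 404090 - (79044 + (72 + 23)² - 1924*(72 + 23)) = 404090 - (79044 + 95² - 1924*95) = 404090 - (79044 + 9025 - 182780) = 404090 - 1*(-94711) = 404090 + 94711 = 498801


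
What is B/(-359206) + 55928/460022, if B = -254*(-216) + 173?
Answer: -2614278823/82621331266 ≈ -0.031642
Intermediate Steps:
B = 55037 (B = 54864 + 173 = 55037)
B/(-359206) + 55928/460022 = 55037/(-359206) + 55928/460022 = 55037*(-1/359206) + 55928*(1/460022) = -55037/359206 + 27964/230011 = -2614278823/82621331266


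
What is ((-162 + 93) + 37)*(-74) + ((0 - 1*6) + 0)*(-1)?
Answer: 2374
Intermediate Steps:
((-162 + 93) + 37)*(-74) + ((0 - 1*6) + 0)*(-1) = (-69 + 37)*(-74) + ((0 - 6) + 0)*(-1) = -32*(-74) + (-6 + 0)*(-1) = 2368 - 6*(-1) = 2368 + 6 = 2374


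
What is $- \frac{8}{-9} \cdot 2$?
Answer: $\frac{16}{9} \approx 1.7778$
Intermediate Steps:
$- \frac{8}{-9} \cdot 2 = \left(-8\right) \left(- \frac{1}{9}\right) 2 = \frac{8}{9} \cdot 2 = \frac{16}{9}$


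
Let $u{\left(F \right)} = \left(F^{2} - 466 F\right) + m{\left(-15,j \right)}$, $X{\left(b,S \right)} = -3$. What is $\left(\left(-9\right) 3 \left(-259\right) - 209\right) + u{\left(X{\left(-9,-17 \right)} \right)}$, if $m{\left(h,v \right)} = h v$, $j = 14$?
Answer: $7981$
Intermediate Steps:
$u{\left(F \right)} = -210 + F^{2} - 466 F$ ($u{\left(F \right)} = \left(F^{2} - 466 F\right) - 210 = -210 + F^{2} - 466 F$)
$\left(\left(-9\right) 3 \left(-259\right) - 209\right) + u{\left(X{\left(-9,-17 \right)} \right)} = \left(\left(-9\right) 3 \left(-259\right) - 209\right) - \left(-1188 - 9\right) = \left(\left(-27\right) \left(-259\right) - 209\right) + \left(-210 + 9 + 1398\right) = \left(6993 - 209\right) + 1197 = 6784 + 1197 = 7981$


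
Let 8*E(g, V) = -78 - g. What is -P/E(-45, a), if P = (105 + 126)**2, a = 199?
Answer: 12936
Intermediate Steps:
E(g, V) = -39/4 - g/8 (E(g, V) = (-78 - g)/8 = -39/4 - g/8)
P = 53361 (P = 231**2 = 53361)
-P/E(-45, a) = -53361/(-39/4 - 1/8*(-45)) = -53361/(-39/4 + 45/8) = -53361/(-33/8) = -53361*(-8)/33 = -1*(-12936) = 12936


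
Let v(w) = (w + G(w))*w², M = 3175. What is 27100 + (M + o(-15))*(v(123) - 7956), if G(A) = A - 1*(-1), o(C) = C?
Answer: 11783373220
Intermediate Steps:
G(A) = 1 + A (G(A) = A + 1 = 1 + A)
v(w) = w²*(1 + 2*w) (v(w) = (w + (1 + w))*w² = (1 + 2*w)*w² = w²*(1 + 2*w))
27100 + (M + o(-15))*(v(123) - 7956) = 27100 + (3175 - 15)*(123²*(1 + 2*123) - 7956) = 27100 + 3160*(15129*(1 + 246) - 7956) = 27100 + 3160*(15129*247 - 7956) = 27100 + 3160*(3736863 - 7956) = 27100 + 3160*3728907 = 27100 + 11783346120 = 11783373220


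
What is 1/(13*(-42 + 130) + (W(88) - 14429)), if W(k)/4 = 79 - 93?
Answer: -1/13341 ≈ -7.4957e-5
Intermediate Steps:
W(k) = -56 (W(k) = 4*(79 - 93) = 4*(-14) = -56)
1/(13*(-42 + 130) + (W(88) - 14429)) = 1/(13*(-42 + 130) + (-56 - 14429)) = 1/(13*88 - 14485) = 1/(1144 - 14485) = 1/(-13341) = -1/13341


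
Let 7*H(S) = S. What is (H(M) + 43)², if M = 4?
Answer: 93025/49 ≈ 1898.5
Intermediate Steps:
H(S) = S/7
(H(M) + 43)² = ((⅐)*4 + 43)² = (4/7 + 43)² = (305/7)² = 93025/49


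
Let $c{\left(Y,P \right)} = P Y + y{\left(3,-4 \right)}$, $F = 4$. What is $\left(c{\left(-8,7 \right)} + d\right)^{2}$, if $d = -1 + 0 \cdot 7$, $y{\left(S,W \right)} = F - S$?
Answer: $3136$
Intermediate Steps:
$y{\left(S,W \right)} = 4 - S$
$c{\left(Y,P \right)} = 1 + P Y$ ($c{\left(Y,P \right)} = P Y + \left(4 - 3\right) = P Y + 1 = 1 + P Y$)
$d = -1$ ($d = -1 + 0 = -1$)
$\left(c{\left(-8,7 \right)} + d\right)^{2} = \left(\left(1 + 7 \left(-8\right)\right) - 1\right)^{2} = \left(\left(1 - 56\right) - 1\right)^{2} = \left(-55 - 1\right)^{2} = \left(-56\right)^{2} = 3136$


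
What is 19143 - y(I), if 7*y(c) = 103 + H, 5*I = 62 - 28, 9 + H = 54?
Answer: 133853/7 ≈ 19122.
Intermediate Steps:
H = 45 (H = -9 + 54 = 45)
I = 34/5 (I = (62 - 28)/5 = (1/5)*34 = 34/5 ≈ 6.8000)
y(c) = 148/7 (y(c) = (103 + 45)/7 = (1/7)*148 = 148/7)
19143 - y(I) = 19143 - 1*148/7 = 19143 - 148/7 = 133853/7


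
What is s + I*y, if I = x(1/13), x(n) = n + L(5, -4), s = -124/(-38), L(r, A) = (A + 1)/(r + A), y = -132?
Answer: 96110/247 ≈ 389.11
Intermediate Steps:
L(r, A) = (1 + A)/(A + r)
s = 62/19 (s = -124*(-1/38) = 62/19 ≈ 3.2632)
x(n) = -3 + n (x(n) = n + (1 - 4)/(-4 + 5) = n - 3/1 = n + 1*(-3) = n - 3 = -3 + n)
I = -38/13 (I = -3 + 1/13 = -38/13 ≈ -2.9231)
s + I*y = 62/19 - 38/13*(-132) = 62/19 + 5016/13 = 96110/247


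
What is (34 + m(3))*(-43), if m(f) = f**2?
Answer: -1849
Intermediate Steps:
(34 + m(3))*(-43) = (34 + 3**2)*(-43) = (34 + 9)*(-43) = 43*(-43) = -1849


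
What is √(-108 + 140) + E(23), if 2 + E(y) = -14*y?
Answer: -324 + 4*√2 ≈ -318.34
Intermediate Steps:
E(y) = -2 - 14*y
√(-108 + 140) + E(23) = √(-108 + 140) + (-2 - 14*23) = √32 + (-2 - 322) = 4*√2 - 324 = -324 + 4*√2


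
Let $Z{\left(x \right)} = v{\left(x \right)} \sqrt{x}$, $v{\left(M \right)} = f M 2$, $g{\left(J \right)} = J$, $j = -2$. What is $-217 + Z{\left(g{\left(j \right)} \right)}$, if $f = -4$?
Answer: $-217 + 16 i \sqrt{2} \approx -217.0 + 22.627 i$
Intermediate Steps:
$v{\left(M \right)} = - 8 M$ ($v{\left(M \right)} = - 4 M 2 = - 8 M$)
$Z{\left(x \right)} = - 8 x^{\frac{3}{2}}$ ($Z{\left(x \right)} = - 8 x \sqrt{x} = - 8 x^{\frac{3}{2}}$)
$-217 + Z{\left(g{\left(j \right)} \right)} = -217 - 8 \left(-2\right)^{\frac{3}{2}} = -217 - 8 \left(- 2 i \sqrt{2}\right) = -217 + 16 i \sqrt{2}$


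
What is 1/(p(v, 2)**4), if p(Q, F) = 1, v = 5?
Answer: 1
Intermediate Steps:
1/(p(v, 2)**4) = 1/(1**4) = 1/1 = 1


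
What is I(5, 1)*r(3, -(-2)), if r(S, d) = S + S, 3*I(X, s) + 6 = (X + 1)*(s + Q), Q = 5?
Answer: 60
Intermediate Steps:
I(X, s) = -2 + (1 + X)*(5 + s)/3 (I(X, s) = -2 + ((X + 1)*(s + 5))/3 = -2 + ((1 + X)*(5 + s))/3 = -2 + (1 + X)*(5 + s)/3)
r(S, d) = 2*S
I(5, 1)*r(3, -(-2)) = (-⅓ + (⅓)*1 + (5/3)*5 + (⅓)*5*1)*(2*3) = (-⅓ + ⅓ + 25/3 + 5/3)*6 = 10*6 = 60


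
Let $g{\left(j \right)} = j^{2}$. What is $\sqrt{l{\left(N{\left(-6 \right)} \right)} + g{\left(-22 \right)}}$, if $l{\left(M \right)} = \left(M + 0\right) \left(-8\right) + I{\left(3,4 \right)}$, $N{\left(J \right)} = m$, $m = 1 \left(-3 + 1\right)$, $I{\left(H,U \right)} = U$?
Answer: $6 \sqrt{14} \approx 22.45$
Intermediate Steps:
$m = -2$ ($m = 1 \left(-2\right) = -2$)
$N{\left(J \right)} = -2$
$l{\left(M \right)} = 4 - 8 M$ ($l{\left(M \right)} = \left(M + 0\right) \left(-8\right) + 4 = M \left(-8\right) + 4 = - 8 M + 4 = 4 - 8 M$)
$\sqrt{l{\left(N{\left(-6 \right)} \right)} + g{\left(-22 \right)}} = \sqrt{\left(4 - -16\right) + \left(-22\right)^{2}} = \sqrt{\left(4 + 16\right) + 484} = \sqrt{20 + 484} = \sqrt{504} = 6 \sqrt{14}$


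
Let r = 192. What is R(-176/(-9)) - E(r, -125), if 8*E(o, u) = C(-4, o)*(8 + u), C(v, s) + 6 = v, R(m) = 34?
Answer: -449/4 ≈ -112.25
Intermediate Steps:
C(v, s) = -6 + v
E(o, u) = -10 - 5*u/4 (E(o, u) = ((-6 - 4)*(8 + u))/8 = (-10*(8 + u))/8 = (-80 - 10*u)/8 = -10 - 5*u/4)
R(-176/(-9)) - E(r, -125) = 34 - (-10 - 5/4*(-125)) = 34 - (-10 + 625/4) = 34 - 1*585/4 = 34 - 585/4 = -449/4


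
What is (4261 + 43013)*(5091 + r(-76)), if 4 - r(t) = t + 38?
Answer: 242657442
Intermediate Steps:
r(t) = -34 - t (r(t) = 4 - (t + 38) = 4 - (38 + t) = 4 + (-38 - t) = -34 - t)
(4261 + 43013)*(5091 + r(-76)) = (4261 + 43013)*(5091 + (-34 - 1*(-76))) = 47274*(5091 + (-34 + 76)) = 47274*(5091 + 42) = 47274*5133 = 242657442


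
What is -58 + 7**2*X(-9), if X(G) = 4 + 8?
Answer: 530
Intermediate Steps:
X(G) = 12
-58 + 7**2*X(-9) = -58 + 7**2*12 = -58 + 49*12 = -58 + 588 = 530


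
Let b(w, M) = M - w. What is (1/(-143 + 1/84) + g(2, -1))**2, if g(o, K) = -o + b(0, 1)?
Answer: 146289025/144264121 ≈ 1.0140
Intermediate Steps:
g(o, K) = 1 - o (g(o, K) = -o + (1 - 1*0) = -o + (1 + 0) = -o + 1 = 1 - o)
(1/(-143 + 1/84) + g(2, -1))**2 = (1/(-143 + 1/84) + (1 - 1*2))**2 = (1/(-143 + 1/84) + (1 - 2))**2 = (1/(-12011/84) - 1)**2 = (-84/12011 - 1)**2 = (-12095/12011)**2 = 146289025/144264121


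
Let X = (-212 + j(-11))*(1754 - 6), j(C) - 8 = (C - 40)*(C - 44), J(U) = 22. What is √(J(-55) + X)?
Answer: √4546570 ≈ 2132.3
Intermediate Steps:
j(C) = 8 + (-44 + C)*(-40 + C) (j(C) = 8 + (C - 40)*(C - 44) = 8 + (-40 + C)*(-44 + C) = 8 + (-44 + C)*(-40 + C))
X = 4546548 (X = (-212 + (1768 + (-11)² - 84*(-11)))*(1754 - 6) = (-212 + (1768 + 121 + 924))*1748 = (-212 + 2813)*1748 = 2601*1748 = 4546548)
√(J(-55) + X) = √(22 + 4546548) = √4546570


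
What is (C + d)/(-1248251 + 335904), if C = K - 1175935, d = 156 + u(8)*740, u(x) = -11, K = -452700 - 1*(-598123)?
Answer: 1038496/912347 ≈ 1.1383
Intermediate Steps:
K = 145423 (K = -452700 + 598123 = 145423)
d = -7984 (d = 156 - 11*740 = 156 - 8140 = -7984)
C = -1030512 (C = 145423 - 1175935 = -1030512)
(C + d)/(-1248251 + 335904) = (-1030512 - 7984)/(-1248251 + 335904) = -1038496/(-912347) = -1038496*(-1/912347) = 1038496/912347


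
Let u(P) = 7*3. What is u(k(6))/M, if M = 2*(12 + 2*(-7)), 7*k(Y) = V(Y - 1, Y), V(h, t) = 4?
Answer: -21/4 ≈ -5.2500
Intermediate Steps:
k(Y) = 4/7 (k(Y) = (⅐)*4 = 4/7)
u(P) = 21
M = -4 (M = 2*(12 - 14) = 2*(-2) = -4)
u(k(6))/M = 21/(-4) = 21*(-¼) = -21/4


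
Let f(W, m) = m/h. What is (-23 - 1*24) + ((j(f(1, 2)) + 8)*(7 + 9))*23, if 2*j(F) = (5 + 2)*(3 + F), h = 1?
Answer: 9337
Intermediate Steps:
f(W, m) = m (f(W, m) = m/1 = m*1 = m)
j(F) = 21/2 + 7*F/2 (j(F) = ((5 + 2)*(3 + F))/2 = (7*(3 + F))/2 = (21 + 7*F)/2 = 21/2 + 7*F/2)
(-23 - 1*24) + ((j(f(1, 2)) + 8)*(7 + 9))*23 = (-23 - 1*24) + (((21/2 + (7/2)*2) + 8)*(7 + 9))*23 = (-23 - 24) + (((21/2 + 7) + 8)*16)*23 = -47 + ((35/2 + 8)*16)*23 = -47 + ((51/2)*16)*23 = -47 + 408*23 = -47 + 9384 = 9337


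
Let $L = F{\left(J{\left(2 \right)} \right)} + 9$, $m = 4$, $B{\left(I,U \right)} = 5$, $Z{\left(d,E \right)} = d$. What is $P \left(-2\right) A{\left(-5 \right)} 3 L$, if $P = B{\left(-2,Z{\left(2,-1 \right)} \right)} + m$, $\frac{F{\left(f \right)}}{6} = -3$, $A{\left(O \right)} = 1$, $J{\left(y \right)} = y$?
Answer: $486$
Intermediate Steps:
$F{\left(f \right)} = -18$ ($F{\left(f \right)} = 6 \left(-3\right) = -18$)
$P = 9$ ($P = 5 + 4 = 9$)
$L = -9$ ($L = -18 + 9 = -9$)
$P \left(-2\right) A{\left(-5 \right)} 3 L = 9 \left(-2\right) 1 \cdot 3 \left(-9\right) = \left(-18\right) 3 \left(-9\right) = \left(-54\right) \left(-9\right) = 486$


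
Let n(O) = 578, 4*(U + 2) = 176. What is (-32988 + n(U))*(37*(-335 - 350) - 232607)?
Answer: 8360224320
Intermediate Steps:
U = 42 (U = -2 + (¼)*176 = -2 + 44 = 42)
(-32988 + n(U))*(37*(-335 - 350) - 232607) = (-32988 + 578)*(37*(-335 - 350) - 232607) = -32410*(37*(-685) - 232607) = -32410*(-25345 - 232607) = -32410*(-257952) = 8360224320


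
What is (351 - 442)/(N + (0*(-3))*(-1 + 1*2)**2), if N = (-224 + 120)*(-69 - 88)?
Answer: -7/1256 ≈ -0.0055733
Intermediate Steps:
N = 16328 (N = -104*(-157) = 16328)
(351 - 442)/(N + (0*(-3))*(-1 + 1*2)**2) = (351 - 442)/(16328 + (0*(-3))*(-1 + 1*2)**2) = -91/(16328 + 0*(-1 + 2)**2) = -91/(16328 + 0*1**2) = -91/(16328 + 0*1) = -91/(16328 + 0) = -91/16328 = -91*1/16328 = -7/1256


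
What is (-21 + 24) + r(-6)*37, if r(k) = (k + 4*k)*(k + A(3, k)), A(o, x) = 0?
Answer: 6663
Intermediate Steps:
r(k) = 5*k² (r(k) = (k + 4*k)*(k + 0) = (5*k)*k = 5*k²)
(-21 + 24) + r(-6)*37 = (-21 + 24) + (5*(-6)²)*37 = 3 + (5*36)*37 = 3 + 180*37 = 3 + 6660 = 6663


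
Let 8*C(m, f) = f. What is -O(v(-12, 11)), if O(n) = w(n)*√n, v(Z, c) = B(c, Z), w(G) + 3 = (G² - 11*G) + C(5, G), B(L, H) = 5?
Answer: 259*√5/8 ≈ 72.393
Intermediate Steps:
C(m, f) = f/8
w(G) = -3 + G² - 87*G/8 (w(G) = -3 + ((G² - 11*G) + G/8) = -3 + (G² - 87*G/8) = -3 + G² - 87*G/8)
v(Z, c) = 5
O(n) = √n*(-3 + n² - 87*n/8) (O(n) = (-3 + n² - 87*n/8)*√n = √n*(-3 + n² - 87*n/8))
-O(v(-12, 11)) = -√5*(-3 + 5² - 87/8*5) = -√5*(-3 + 25 - 435/8) = -√5*(-259)/8 = -(-259)*√5/8 = 259*√5/8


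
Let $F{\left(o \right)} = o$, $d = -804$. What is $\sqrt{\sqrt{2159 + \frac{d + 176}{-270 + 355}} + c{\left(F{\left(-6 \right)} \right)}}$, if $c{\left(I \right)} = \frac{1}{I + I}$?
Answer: $\frac{\sqrt{-21675 + 3060 \sqrt{15545395}}}{510} \approx 6.8046$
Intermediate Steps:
$c{\left(I \right)} = \frac{1}{2 I}$
$\sqrt{\sqrt{2159 + \frac{d + 176}{-270 + 355}} + c{\left(F{\left(-6 \right)} \right)}} = \sqrt{\sqrt{2159 + \frac{-804 + 176}{-270 + 355}} + \frac{1}{2 \left(-6\right)}} = \sqrt{\sqrt{2159 - \frac{628}{85}} + \frac{1}{2} \left(- \frac{1}{6}\right)} = \sqrt{\sqrt{2159 - \frac{628}{85}} - \frac{1}{12}} = \sqrt{\sqrt{\frac{182887}{85}} - \frac{1}{12}} = \sqrt{\frac{\sqrt{15545395}}{85} - \frac{1}{12}} = \sqrt{- \frac{1}{12} + \frac{\sqrt{15545395}}{85}}$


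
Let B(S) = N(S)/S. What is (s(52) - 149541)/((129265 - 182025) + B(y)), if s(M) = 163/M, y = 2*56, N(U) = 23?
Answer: 217727132/76818261 ≈ 2.8343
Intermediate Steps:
y = 112
B(S) = 23/S
(s(52) - 149541)/((129265 - 182025) + B(y)) = (163/52 - 149541)/((129265 - 182025) + 23/112) = (163*(1/52) - 149541)/(-52760 + 23*(1/112)) = (163/52 - 149541)/(-52760 + 23/112) = -7775969/(52*(-5909097/112)) = -7775969/52*(-112/5909097) = 217727132/76818261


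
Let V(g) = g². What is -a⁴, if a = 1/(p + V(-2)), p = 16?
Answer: -1/160000 ≈ -6.2500e-6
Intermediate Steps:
a = 1/20 (a = 1/(16 + (-2)²) = 1/(16 + 4) = 1/20 ≈ 0.050000)
-a⁴ = -(1/20)⁴ = -1*1/160000 = -1/160000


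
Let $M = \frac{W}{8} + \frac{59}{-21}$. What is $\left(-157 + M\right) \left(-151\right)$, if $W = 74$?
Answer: $\frac{1909697}{84} \approx 22735.0$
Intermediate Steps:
$M = \frac{541}{84}$ ($M = \frac{74}{8} + \frac{59}{-21} = 74 \cdot \frac{1}{8} + 59 \left(- \frac{1}{21}\right) = \frac{37}{4} - \frac{59}{21} = \frac{541}{84} \approx 6.4405$)
$\left(-157 + M\right) \left(-151\right) = \left(-157 + \frac{541}{84}\right) \left(-151\right) = \left(- \frac{12647}{84}\right) \left(-151\right) = \frac{1909697}{84}$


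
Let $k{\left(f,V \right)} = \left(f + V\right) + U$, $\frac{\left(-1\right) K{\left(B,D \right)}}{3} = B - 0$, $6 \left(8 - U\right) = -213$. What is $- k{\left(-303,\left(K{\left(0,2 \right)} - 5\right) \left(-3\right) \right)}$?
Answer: $\frac{489}{2} \approx 244.5$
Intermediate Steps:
$U = \frac{87}{2}$ ($U = 8 - - \frac{71}{2} = 8 + \frac{71}{2} = \frac{87}{2} \approx 43.5$)
$K{\left(B,D \right)} = - 3 B$ ($K{\left(B,D \right)} = - 3 \left(B - 0\right) = - 3 \left(B + 0\right) = - 3 B$)
$k{\left(f,V \right)} = \frac{87}{2} + V + f$ ($k{\left(f,V \right)} = \left(f + V\right) + \frac{87}{2} = \left(V + f\right) + \frac{87}{2} = \frac{87}{2} + V + f$)
$- k{\left(-303,\left(K{\left(0,2 \right)} - 5\right) \left(-3\right) \right)} = - (\frac{87}{2} + \left(\left(-3\right) 0 - 5\right) \left(-3\right) - 303) = - (\frac{87}{2} + \left(0 - 5\right) \left(-3\right) - 303) = - (\frac{87}{2} - -15 - 303) = - (\frac{87}{2} + 15 - 303) = \left(-1\right) \left(- \frac{489}{2}\right) = \frac{489}{2}$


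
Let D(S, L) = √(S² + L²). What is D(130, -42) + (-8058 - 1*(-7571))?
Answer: -487 + 2*√4666 ≈ -350.38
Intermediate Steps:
D(S, L) = √(L² + S²)
D(130, -42) + (-8058 - 1*(-7571)) = √((-42)² + 130²) + (-8058 - 1*(-7571)) = √(1764 + 16900) + (-8058 + 7571) = √18664 - 487 = 2*√4666 - 487 = -487 + 2*√4666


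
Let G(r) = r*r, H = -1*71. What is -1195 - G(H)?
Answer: -6236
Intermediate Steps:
H = -71
G(r) = r**2
-1195 - G(H) = -1195 - 1*(-71)**2 = -1195 - 1*5041 = -1195 - 5041 = -6236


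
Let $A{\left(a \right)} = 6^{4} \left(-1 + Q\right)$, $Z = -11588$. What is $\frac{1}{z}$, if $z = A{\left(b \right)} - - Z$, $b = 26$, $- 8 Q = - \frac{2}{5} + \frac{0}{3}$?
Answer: $- \frac{5}{64096} \approx -7.8008 \cdot 10^{-5}$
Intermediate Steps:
$Q = \frac{1}{20}$ ($Q = - \frac{- \frac{2}{5} + \frac{0}{3}}{8} = - \frac{\left(-2\right) \frac{1}{5} + 0 \cdot \frac{1}{3}}{8} = - \frac{- \frac{2}{5} + 0}{8} = \left(- \frac{1}{8}\right) \left(- \frac{2}{5}\right) = \frac{1}{20} \approx 0.05$)
$A{\left(a \right)} = - \frac{6156}{5}$ ($A{\left(a \right)} = 6^{4} \left(-1 + \frac{1}{20}\right) = 1296 \left(- \frac{19}{20}\right) = - \frac{6156}{5}$)
$z = - \frac{64096}{5}$ ($z = - \frac{6156}{5} - \left(-1\right) \left(-11588\right) = - \frac{6156}{5} - 11588 = - \frac{64096}{5} \approx -12819.0$)
$\frac{1}{z} = \frac{1}{- \frac{64096}{5}} = - \frac{5}{64096}$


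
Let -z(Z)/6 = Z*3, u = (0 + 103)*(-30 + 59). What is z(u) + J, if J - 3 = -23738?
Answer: -77501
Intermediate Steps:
J = -23735 (J = 3 - 23738 = -23735)
u = 2987 (u = 103*29 = 2987)
z(Z) = -18*Z (z(Z) = -6*Z*3 = -18*Z)
z(u) + J = -18*2987 - 23735 = -53766 - 23735 = -77501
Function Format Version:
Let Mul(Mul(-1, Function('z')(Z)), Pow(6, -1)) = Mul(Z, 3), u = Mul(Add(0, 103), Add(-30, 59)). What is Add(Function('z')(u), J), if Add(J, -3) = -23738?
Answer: -77501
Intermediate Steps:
J = -23735 (J = Add(3, -23738) = -23735)
u = 2987 (u = Mul(103, 29) = 2987)
Function('z')(Z) = Mul(-18, Z) (Function('z')(Z) = Mul(-6, Mul(Z, 3)) = Mul(-6, Mul(3, Z)) = Mul(-18, Z))
Add(Function('z')(u), J) = Add(Mul(-18, 2987), -23735) = Add(-53766, -23735) = -77501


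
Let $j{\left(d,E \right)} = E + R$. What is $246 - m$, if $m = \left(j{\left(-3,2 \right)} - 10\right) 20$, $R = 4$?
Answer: $326$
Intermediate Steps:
$j{\left(d,E \right)} = 4 + E$ ($j{\left(d,E \right)} = E + 4 = 4 + E$)
$m = -80$ ($m = \left(\left(4 + 2\right) - 10\right) 20 = \left(6 - 10\right) 20 = \left(-4\right) 20 = -80$)
$246 - m = 246 - -80 = 246 + 80 = 326$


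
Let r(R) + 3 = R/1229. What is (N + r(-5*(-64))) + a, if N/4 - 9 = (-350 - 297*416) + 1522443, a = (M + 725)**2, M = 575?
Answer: 8952278433/1229 ≈ 7.2842e+6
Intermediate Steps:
r(R) = -3 + R/1229
a = 1690000 (a = (575 + 725)**2 = 1300**2 = 1690000)
N = 5594200 (N = 36 + 4*((-350 - 297*416) + 1522443) = 36 + 4*((-350 - 123552) + 1522443) = 36 + 4*(-123902 + 1522443) = 36 + 4*1398541 = 36 + 5594164 = 5594200)
(N + r(-5*(-64))) + a = (5594200 + (-3 + (-5*(-64))/1229)) + 1690000 = (5594200 + (-3 + (1/1229)*320)) + 1690000 = (5594200 + (-3 + 320/1229)) + 1690000 = (5594200 - 3367/1229) + 1690000 = 6875268433/1229 + 1690000 = 8952278433/1229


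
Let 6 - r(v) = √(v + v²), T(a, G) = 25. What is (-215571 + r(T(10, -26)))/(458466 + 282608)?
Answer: -215565/741074 - 5*√26/741074 ≈ -0.29092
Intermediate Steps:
r(v) = 6 - √(v + v²)
(-215571 + r(T(10, -26)))/(458466 + 282608) = (-215571 + (6 - √(25*(1 + 25))))/(458466 + 282608) = (-215571 + (6 - √(25*26)))/741074 = (-215571 + (6 - √650))*(1/741074) = (-215571 + (6 - 5*√26))*(1/741074) = (-215565 - 5*√26)*(1/741074) = -215565/741074 - 5*√26/741074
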